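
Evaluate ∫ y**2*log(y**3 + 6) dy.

Let u = y**3 + 6, so du = (3*y**2) dy.
The integral becomes (1/3)·∫ log(u) du; integrate by parts with u′=log(u), dv′=du.

y**3*log(y**3 + 6)/3 - y**3/3 + 2*log(y**3 + 6) + C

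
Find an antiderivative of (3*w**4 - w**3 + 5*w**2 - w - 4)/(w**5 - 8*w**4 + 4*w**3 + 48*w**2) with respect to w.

Factor the denominator: w**2*(w - 6)*(w - 4)*(w + 2).
Partial-fraction decomposition: 37/(96*(w + 2)) - 97/(24*(w - 4)) + 1921/(288*(w - 6)) - 1/(72*w) - 1/(12*w**2).
Integrate each term; A/(w−a) gives A·log|w−a|; A/(w−a)² gives −A/(w−a).

-log(w)/72 + 1921*log(w - 6)/288 - 97*log(w - 4)/24 + 37*log(w + 2)/96 + 1/(12*w) + C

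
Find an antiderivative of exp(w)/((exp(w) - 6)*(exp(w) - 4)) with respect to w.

Let u = e^w, du = e^w dw.
The integral becomes ∫ du/((u-4)(u-6)); decompose into partial fractions.

log(exp(w) - 6)/2 - log(exp(w) - 4)/2 + C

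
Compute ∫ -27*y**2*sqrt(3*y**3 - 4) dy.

-2*(3*y**3 - 4)**(3/2) + C

Let u = 3*y**3 - 4, so du = (9*y**2) dy.
Rewriting, the integral becomes -3·∫ √u du = -3·(2/3)u^(3/2).
Substituting back, u = 3*y**3 - 4.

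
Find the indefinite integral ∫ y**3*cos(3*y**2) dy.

Let u = y², du = 2y dy; rewrite as (1/2)∫ u^1·cos(3u) du.
Now integrate by parts 1 time.

y**2*sin(3*y**2)/6 + cos(3*y**2)/18 + C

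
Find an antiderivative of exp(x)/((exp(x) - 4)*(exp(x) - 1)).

Let u = e^x, du = e^x dx.
The integral becomes ∫ du/((u-4)(u-1)); decompose into partial fractions.

log(exp(x) - 4)/3 - log(exp(x) - 1)/3 + C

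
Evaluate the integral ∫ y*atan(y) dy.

Use integration by parts with u = arctan(y), dv = y dy.
Then du = 1/(y**2 + 1) dy.

y**2*atan(y)/2 - y/2 + atan(y)/2 + C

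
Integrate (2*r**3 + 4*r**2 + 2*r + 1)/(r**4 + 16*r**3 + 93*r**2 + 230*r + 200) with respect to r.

-log(r + 2)/6 + 71*log(r + 4)/2 - 100*log(r + 5)/3 + 53/(r + 5) + C

Factor the denominator: (r + 2)*(r + 4)*(r + 5)**2.
Partial-fraction decomposition: -100/(3*(r + 5)) - 53/(r + 5)**2 + 71/(2*(r + 4)) - 1/(6*(r + 2)).
Integrate each term; A/(r−a) gives A·log|r−a|; A/(r−a)² gives −A/(r−a).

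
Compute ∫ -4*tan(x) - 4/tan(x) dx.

Let u = tan(x), so du = (tan(x)**2 + 1) dx.
Rewriting, the integral becomes -4·∫ 1/u du = -4·log(u).
Substituting back, u = tan(x).

-4*log(tan(x)) + C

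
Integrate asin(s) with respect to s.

Use integration by parts with u = arcsin(s), dv = ds.
Then du = 1/sqrt(-s**2 + 1) ds.

s*asin(s) + sqrt(-s**2 + 1) + C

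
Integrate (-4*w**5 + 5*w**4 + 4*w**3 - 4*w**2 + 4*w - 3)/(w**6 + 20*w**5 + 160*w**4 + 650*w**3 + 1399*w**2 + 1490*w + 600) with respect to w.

Factor the denominator: (w + 1)*(w + 2)*(w + 3)*(w + 4)*(w + 5)**2.
Partial-fraction decomposition: 99589/(144*(w + 5)) + 7501/(12*(w + 5)**2) - 1679/(2*(w + 4)) + 609/(4*(w + 3)) - 149/(18*(w + 2)) - 1/(16*(w + 1)).
Integrate each term; A/(w−a) gives A·log|w−a|; A/(w−a)² gives −A/(w−a).

-log(w + 1)/16 - 149*log(w + 2)/18 + 609*log(w + 3)/4 - 1679*log(w + 4)/2 + 99589*log(w + 5)/144 - 7501/(12*w + 60) + C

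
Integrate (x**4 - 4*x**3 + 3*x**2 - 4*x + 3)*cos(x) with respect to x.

x**4*sin(x) - 4*x**3*sin(x) + 4*x**3*cos(x) - 9*x**2*sin(x) - 12*x**2*cos(x) + 20*x*sin(x) - 18*x*cos(x) + 21*sin(x) + 20*cos(x) + C

Use integration by parts with u = x**4 - 4*x**3 + 3*x**2 - 4*x + 3, dv = cos(x) dx, so v = sin(x).
Apply parts 4 times (tabular method): alternate signs, differentiate u down to 0, integrate dv up.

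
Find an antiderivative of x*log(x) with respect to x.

Use integration by parts with u = log(x), dv = x dx.
Then du = 1/x dx and v = x**2/2.

x**2*log(x)/2 - x**2/4 + C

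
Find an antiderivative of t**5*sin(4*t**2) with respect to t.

-t**4*cos(4*t**2)/8 + t**2*sin(4*t**2)/16 + cos(4*t**2)/64 + C

Let u = t², du = 2t dt; rewrite as (1/2)∫ u^2·sin(4u) du.
Now integrate by parts 2 times.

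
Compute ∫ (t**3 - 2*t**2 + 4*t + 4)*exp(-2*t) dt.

(-4*t**3 + 2*t**2 - 14*t - 23)*exp(-2*t)/8 + C

Use integration by parts with u = t**3 - 2*t**2 + 4*t + 4, dv = exp(-2*t) dt, so v = -exp(-2*t)/2.
Apply parts 3 times (tabular method): alternate signs, differentiate u down to 0, integrate dv up.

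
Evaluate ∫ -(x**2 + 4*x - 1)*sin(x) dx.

x**2*cos(x) - 2*x*sin(x) + 4*x*cos(x) - 4*sin(x) - 3*cos(x) + C

Use integration by parts with u = x**2 + 4*x - 1, dv = -sin(x) dx, so v = cos(x).
Apply parts 2 times (tabular method): alternate signs, differentiate u down to 0, integrate dv up.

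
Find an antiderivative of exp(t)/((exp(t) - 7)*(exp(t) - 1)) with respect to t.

log(exp(t) - 7)/6 - log(exp(t) - 1)/6 + C

Let u = e^t, du = e^t dt.
The integral becomes ∫ du/((u-7)(u-1)); decompose into partial fractions.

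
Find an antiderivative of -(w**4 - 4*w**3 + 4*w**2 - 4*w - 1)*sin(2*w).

Use integration by parts with u = w**4 - 4*w**3 + 4*w**2 - 4*w - 1, dv = -sin(2*w) dw, so v = cos(2*w)/2.
Apply parts 4 times (tabular method): alternate signs, differentiate u down to 0, integrate dv up.

w**4*cos(2*w)/2 - w**3*sin(2*w) - 2*w**3*cos(2*w) + 3*w**2*sin(2*w) + w**2*cos(2*w)/2 - w*sin(2*w)/2 + w*cos(2*w) - sin(2*w)/2 - 3*cos(2*w)/4 + C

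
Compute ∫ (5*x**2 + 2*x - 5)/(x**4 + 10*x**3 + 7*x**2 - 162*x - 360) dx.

Factor the denominator: (x - 4)*(x + 3)*(x + 5)*(x + 6).
Partial-fraction decomposition: -163/(30*(x + 6)) + 55/(9*(x + 5)) - 17/(21*(x + 3)) + 83/(630*(x - 4)).
Integrate each term: A/(x−a) contributes A·log|x−a|.

83*log(x - 4)/630 - 17*log(x + 3)/21 + 55*log(x + 5)/9 - 163*log(x + 6)/30 + C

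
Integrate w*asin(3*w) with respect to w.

Use integration by parts with u = arcsin(3*w), dv = w dw.
Then du = 3/sqrt(-9*w**2 + 1) dw.

w**2*asin(3*w)/2 + w*sqrt(-9*w**2 + 1)/12 - asin(3*w)/36 + C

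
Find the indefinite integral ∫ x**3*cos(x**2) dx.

x**2*sin(x**2)/2 + cos(x**2)/2 + C

Let u = x², du = 2x dx; rewrite as (1/2)∫ u^1·cos(1u) du.
Now integrate by parts 1 time.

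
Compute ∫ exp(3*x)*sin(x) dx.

3*exp(3*x)*sin(x)/10 - exp(3*x)*cos(x)/10 + C

Let I denote the integral. Integrate by parts with u = sin(x), dv = exp(3*x) dx, so v = exp(3*x)/3: I = exp(3*x)*sin(x)/3 − (1/3)·∫ exp(3*x)*cos(x) dx.
Apply parts again with u = cos(x), dv = exp(3*x) dx: ∫ exp(3*x)*cos(x) dx = exp(3*x)*cos(x)/3 + (1/3)·I. Substituting back brings back I: I = exp(3*x)*sin(x)/3 - exp(3*x)*cos(x)/9 − (1/9)·I.
Solving for I: (1 + 1/9)·I equals the remaining terms, so I = (9/10)·(exp(3*x)*sin(x)/3 - exp(3*x)*cos(x)/9).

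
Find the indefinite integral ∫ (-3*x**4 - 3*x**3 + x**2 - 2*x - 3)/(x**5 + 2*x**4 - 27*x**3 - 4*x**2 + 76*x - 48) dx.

-191*log(x - 4)/108 + 137*log(x - 1)/441 + 19*log(x + 2)/216 - 639*log(x + 6)/392 - 10/(63*x - 63) + C

Factor the denominator: (x - 4)*(x - 1)**2*(x + 2)*(x + 6).
Partial-fraction decomposition: -639/(392*(x + 6)) + 19/(216*(x + 2)) + 137/(441*(x - 1)) + 10/(63*(x - 1)**2) - 191/(108*(x - 4)).
Integrate each term; A/(x−a) gives A·log|x−a|; A/(x−a)² gives −A/(x−a).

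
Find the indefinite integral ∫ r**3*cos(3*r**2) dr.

Let u = r², du = 2r dr; rewrite as (1/2)∫ u^1·cos(3u) du.
Now integrate by parts 1 time.

r**2*sin(3*r**2)/6 + cos(3*r**2)/18 + C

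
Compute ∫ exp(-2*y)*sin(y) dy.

Let I denote the integral. Integrate by parts with u = sin(y), dv = exp(-2*y) dy, so v = -exp(-2*y)/2: I = -exp(-2*y)*sin(y)/2 + (1/2)·∫ exp(-2*y)*cos(y) dy.
Apply parts again with u = cos(y), dv = exp(-2*y) dy: ∫ exp(-2*y)*cos(y) dy = -exp(-2*y)*cos(y)/2 − (1/2)·I. Substituting back brings back I: I = -exp(-2*y)*sin(y)/2 - exp(-2*y)*cos(y)/4 − (1/4)·I.
Solving for I: (1 + 1/4)·I equals the remaining terms, so I = (4/5)·(-exp(-2*y)*sin(y)/2 - exp(-2*y)*cos(y)/4).

-2*exp(-2*y)*sin(y)/5 - exp(-2*y)*cos(y)/5 + C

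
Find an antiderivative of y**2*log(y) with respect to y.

y**3*log(y)/3 - y**3/9 + C

Use integration by parts with u = log(y), dv = y**2 dy.
Then du = 1/y dy and v = y**3/3.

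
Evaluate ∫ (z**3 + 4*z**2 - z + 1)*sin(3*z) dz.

Use integration by parts with u = z**3 + 4*z**2 - z + 1, dv = sin(3*z) dz, so v = -cos(3*z)/3.
Apply parts 3 times (tabular method): alternate signs, differentiate u down to 0, integrate dv up.

-z**3*cos(3*z)/3 + z**2*sin(3*z)/3 - 4*z**2*cos(3*z)/3 + 8*z*sin(3*z)/9 + 5*z*cos(3*z)/9 - 5*sin(3*z)/27 - cos(3*z)/27 + C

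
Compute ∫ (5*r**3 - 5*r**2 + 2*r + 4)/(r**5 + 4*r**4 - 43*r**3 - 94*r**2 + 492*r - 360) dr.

257*log(r - 5)/726 - 7*log(r - 2)/48 + 3*log(r - 1)/98 - 22651*log(r + 6)/94864 - 317/(154*r + 924) + C

Factor the denominator: (r - 5)*(r - 2)*(r - 1)*(r + 6)**2.
Partial-fraction decomposition: -22651/(94864*(r + 6)) + 317/(154*(r + 6)**2) + 3/(98*(r - 1)) - 7/(48*(r - 2)) + 257/(726*(r - 5)).
Integrate each term; A/(r−a) gives A·log|r−a|; A/(r−a)² gives −A/(r−a).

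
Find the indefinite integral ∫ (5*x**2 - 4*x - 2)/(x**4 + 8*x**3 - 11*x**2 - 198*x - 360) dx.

103*log(x - 5)/792 - 55*log(x + 3)/24 + 47*log(x + 4)/9 - 101*log(x + 6)/33 + C

Factor the denominator: (x - 5)*(x + 3)*(x + 4)*(x + 6).
Partial-fraction decomposition: -101/(33*(x + 6)) + 47/(9*(x + 4)) - 55/(24*(x + 3)) + 103/(792*(x - 5)).
Integrate each term: A/(x−a) contributes A·log|x−a|.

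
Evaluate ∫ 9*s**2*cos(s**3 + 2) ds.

Let u = s**3 + 2, so du = (3*s**2) ds.
Rewriting, the integral becomes 3·∫ cos(u) du = 3·sin(u).
Substituting back, u = s**3 + 2.

3*sin(s**3 + 2) + C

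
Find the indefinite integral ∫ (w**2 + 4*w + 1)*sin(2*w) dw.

Use integration by parts with u = w**2 + 4*w + 1, dv = sin(2*w) dw, so v = -cos(2*w)/2.
Apply parts 2 times (tabular method): alternate signs, differentiate u down to 0, integrate dv up.

-w**2*cos(2*w)/2 + w*sin(2*w)/2 - 2*w*cos(2*w) + sin(2*w) - cos(2*w)/4 + C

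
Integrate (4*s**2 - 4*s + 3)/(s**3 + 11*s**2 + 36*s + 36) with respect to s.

Factor the denominator: (s + 2)*(s + 3)*(s + 6).
Partial-fraction decomposition: 57/(4*(s + 6)) - 17/(s + 3) + 27/(4*(s + 2)).
Integrate each term: A/(s−a) contributes A·log|s−a|.

27*log(s + 2)/4 - 17*log(s + 3) + 57*log(s + 6)/4 + C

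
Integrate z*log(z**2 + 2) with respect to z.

z**2*log(z**2 + 2)/2 - z**2/2 + log(z**2 + 2) + C

Let u = z**2 + 2, so du = (2*z) dz.
The integral becomes (1/2)·∫ log(u) du; integrate by parts with u′=log(u), dv′=du.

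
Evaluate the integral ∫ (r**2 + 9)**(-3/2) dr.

r/(9*sqrt(r**2 + 9)) + C

Substitute r = 3·tan(θ), so dr = 3·sec(θ)^2 dθ and the radical becomes sqrt(r**2 + 9) = 3·sec(θ) by the Pythagorean identity.
Integrate the resulting trig expression in θ, then back-substitute tan(θ) = r/3, sec(θ) = sqrt(r**2 + 9)/3 (absorbing any constant into C).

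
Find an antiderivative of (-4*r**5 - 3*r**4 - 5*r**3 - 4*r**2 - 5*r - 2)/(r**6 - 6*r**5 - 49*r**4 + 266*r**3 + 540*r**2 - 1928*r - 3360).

-76379*log(r - 7)/6318 + 2161*log(r - 5)/154 - 527*log(r - 4)/108 + 2285*log(r + 2)/13608 - 1409*log(r + 6)/1144 + 2/(27*r + 54) + C

Factor the denominator: (r - 7)*(r - 5)*(r - 4)*(r + 2)**2*(r + 6).
Partial-fraction decomposition: -1409/(1144*(r + 6)) + 2285/(13608*(r + 2)) - 2/(27*(r + 2)**2) - 527/(108*(r - 4)) + 2161/(154*(r - 5)) - 76379/(6318*(r - 7)).
Integrate each term; A/(r−a) gives A·log|r−a|; A/(r−a)² gives −A/(r−a).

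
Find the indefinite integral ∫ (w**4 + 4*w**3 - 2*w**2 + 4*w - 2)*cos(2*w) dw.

w**4*sin(2*w)/2 + 2*w**3*sin(2*w) + w**3*cos(2*w) - 5*w**2*sin(2*w)/2 + 3*w**2*cos(2*w) - w*sin(2*w) - 5*w*cos(2*w)/2 + sin(2*w)/4 - cos(2*w)/2 + C

Use integration by parts with u = w**4 + 4*w**3 - 2*w**2 + 4*w - 2, dv = cos(2*w) dw, so v = sin(2*w)/2.
Apply parts 4 times (tabular method): alternate signs, differentiate u down to 0, integrate dv up.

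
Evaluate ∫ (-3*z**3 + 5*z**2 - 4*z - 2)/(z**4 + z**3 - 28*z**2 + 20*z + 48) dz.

-13*log(z - 4)/10 + 7*log(z - 2)/24 + 2*log(z + 1)/15 - 17*log(z + 6)/8 + C

Factor the denominator: (z - 4)*(z - 2)*(z + 1)*(z + 6).
Partial-fraction decomposition: -17/(8*(z + 6)) + 2/(15*(z + 1)) + 7/(24*(z - 2)) - 13/(10*(z - 4)).
Integrate each term: A/(z−a) contributes A·log|z−a|.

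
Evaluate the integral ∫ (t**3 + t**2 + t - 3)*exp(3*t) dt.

(3*t**3 + 3*t - 10)*exp(3*t)/9 + C

Use integration by parts with u = t**3 + t**2 + t - 3, dv = exp(3*t) dt, so v = exp(3*t)/3.
Apply parts 3 times (tabular method): alternate signs, differentiate u down to 0, integrate dv up.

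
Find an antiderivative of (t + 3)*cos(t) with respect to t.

Use integration by parts with u = t + 3, dv = cos(t) dt, so v = sin(t).
Apply parts 1 times (tabular method): alternate signs, differentiate u down to 0, integrate dv up.

t*sin(t) + 3*sin(t) + cos(t) + C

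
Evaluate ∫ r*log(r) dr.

Use integration by parts with u = log(r), dv = r dr.
Then du = 1/r dr and v = r**2/2.

r**2*log(r)/2 - r**2/4 + C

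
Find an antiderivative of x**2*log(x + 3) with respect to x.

x**3*log(x + 3)/3 - x**3/9 + x**2/2 - 3*x + 9*log(x + 3) + C

Use integration by parts with u = log(x + 3), dv = x**2 dx.
Then du = 1/(x + 3) dx and v = x**3/3.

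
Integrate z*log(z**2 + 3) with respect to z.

z**2*log(z**2 + 3)/2 - z**2/2 + 3*log(z**2 + 3)/2 + C

Let u = z**2 + 3, so du = (2*z) dz.
The integral becomes (1/2)·∫ log(u) du; integrate by parts with u′=log(u), dv′=du.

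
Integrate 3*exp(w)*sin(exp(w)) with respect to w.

-3*cos(exp(w)) + C

Let u = exp(w), so du = (exp(w)) dw.
Rewriting, the integral becomes 3·∫ sin(u) du = 3·-cos(u).
Substituting back, u = exp(w).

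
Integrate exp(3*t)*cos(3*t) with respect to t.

exp(3*t)*sin(3*t)/6 + exp(3*t)*cos(3*t)/6 + C

Let I denote the integral. Integrate by parts with u = cos(3*t), dv = exp(3*t) dt, so v = exp(3*t)/3: I = exp(3*t)*cos(3*t)/3 + ∫ exp(3*t)*sin(3*t) dt.
Apply parts again with u = sin(3*t), dv = exp(3*t) dt: ∫ exp(3*t)*sin(3*t) dt = exp(3*t)*sin(3*t)/3 − I. Substituting back brings back I: I = exp(3*t)*sin(3*t)/3 + exp(3*t)*cos(3*t)/3 − I.
Solving for I: (1 + 1)·I equals the remaining terms, so I = (1/2)·(exp(3*t)*sin(3*t)/3 + exp(3*t)*cos(3*t)/3).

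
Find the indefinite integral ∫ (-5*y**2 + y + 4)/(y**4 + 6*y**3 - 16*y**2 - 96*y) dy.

-log(y)/24 - 9*log(y - 4)/40 - 5*log(y + 4)/4 + 91*log(y + 6)/60 + C

Factor the denominator: y*(y - 4)*(y + 4)*(y + 6).
Partial-fraction decomposition: 91/(60*(y + 6)) - 5/(4*(y + 4)) - 9/(40*(y - 4)) - 1/(24*y).
Integrate each term: A/(y−a) contributes A·log|y−a|.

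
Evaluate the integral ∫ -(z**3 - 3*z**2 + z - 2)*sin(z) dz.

z**3*cos(z) - 3*z**2*sin(z) - 3*z**2*cos(z) + 6*z*sin(z) - 5*z*cos(z) + 5*sin(z) + 4*cos(z) + C

Use integration by parts with u = z**3 - 3*z**2 + z - 2, dv = -sin(z) dz, so v = cos(z).
Apply parts 3 times (tabular method): alternate signs, differentiate u down to 0, integrate dv up.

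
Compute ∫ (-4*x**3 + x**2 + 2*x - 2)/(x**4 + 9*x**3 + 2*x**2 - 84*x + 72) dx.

Factor the denominator: (x - 2)*(x - 1)*(x + 6)**2.
Partial-fraction decomposition: -5731/(1568*(x + 6)) + 443/(28*(x + 6)**2) + 3/(49*(x - 1)) - 13/(32*(x - 2)).
Integrate each term; A/(x−a) gives A·log|x−a|; A/(x−a)² gives −A/(x−a).

-13*log(x - 2)/32 + 3*log(x - 1)/49 - 5731*log(x + 6)/1568 - 443/(28*x + 168) + C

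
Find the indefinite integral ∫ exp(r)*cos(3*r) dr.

Let I denote the integral. Integrate by parts with u = cos(3*r), dv = exp(r) dr, so v = exp(r): I = exp(r)*cos(3*r) + 3·∫ exp(r)*sin(3*r) dr.
Apply parts again with u = sin(3*r), dv = exp(r) dr: ∫ exp(r)*sin(3*r) dr = exp(r)*sin(3*r) − 3·I. Substituting back brings back I: I = 3*exp(r)*sin(3*r) + exp(r)*cos(3*r) − 9·I.
Solving for I: (1 + 9)·I equals the remaining terms, so I = (1/10)·(3*exp(r)*sin(3*r) + exp(r)*cos(3*r)).

3*exp(r)*sin(3*r)/10 + exp(r)*cos(3*r)/10 + C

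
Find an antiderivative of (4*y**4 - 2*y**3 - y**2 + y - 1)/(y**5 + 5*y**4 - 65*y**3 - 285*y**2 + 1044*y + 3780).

Factor the denominator: (y - 6)*(y - 5)*(y + 3)*(y + 6)*(y + 7).
Partial-fraction decomposition: 3411/(208*(y + 7)) - 5573/(396*(y + 6)) + 365/(864*(y + 3)) - 743/(352*(y - 5)) + 4721/(1404*(y - 6)).
Integrate each term: A/(y−a) contributes A·log|y−a|.

4721*log(y - 6)/1404 - 743*log(y - 5)/352 + 365*log(y + 3)/864 - 5573*log(y + 6)/396 + 3411*log(y + 7)/208 + C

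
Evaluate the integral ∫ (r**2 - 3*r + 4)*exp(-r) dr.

Use integration by parts with u = r**2 - 3*r + 4, dv = exp(-r) dr, so v = -exp(-r).
Apply parts 2 times (tabular method): alternate signs, differentiate u down to 0, integrate dv up.

(-r**2 + r - 3)*exp(-r) + C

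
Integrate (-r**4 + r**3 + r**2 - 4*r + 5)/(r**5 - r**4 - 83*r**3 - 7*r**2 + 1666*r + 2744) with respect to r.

Factor the denominator: (r - 7)**2*(r + 2)*(r + 4)*(r + 7).
Partial-fraction decomposition: -1331/(1470*(r + 7)) + 283/(726*(r + 4)) - 7/(810*(r + 2)) - 456931/(960498*(r - 7)) - 1016/(693*(r - 7)**2).
Integrate each term; A/(r−a) gives A·log|r−a|; A/(r−a)² gives −A/(r−a).

-456931*log(r - 7)/960498 - 7*log(r + 2)/810 + 283*log(r + 4)/726 - 1331*log(r + 7)/1470 + 1016/(693*r - 4851) + C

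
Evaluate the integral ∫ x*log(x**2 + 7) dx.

Let u = x**2 + 7, so du = (2*x) dx.
The integral becomes (1/2)·∫ log(u) du; integrate by parts with u′=log(u), dv′=du.

x**2*log(x**2 + 7)/2 - x**2/2 + 7*log(x**2 + 7)/2 + C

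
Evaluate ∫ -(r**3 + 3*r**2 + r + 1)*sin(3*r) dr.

Use integration by parts with u = r**3 + 3*r**2 + r + 1, dv = -sin(3*r) dr, so v = cos(3*r)/3.
Apply parts 3 times (tabular method): alternate signs, differentiate u down to 0, integrate dv up.

r**3*cos(3*r)/3 - r**2*sin(3*r)/3 + r**2*cos(3*r) - 2*r*sin(3*r)/3 + r*cos(3*r)/9 - sin(3*r)/27 + cos(3*r)/9 + C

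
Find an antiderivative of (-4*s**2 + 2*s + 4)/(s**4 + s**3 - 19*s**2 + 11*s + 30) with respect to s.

Factor the denominator: (s - 3)*(s - 2)*(s + 1)*(s + 5).
Partial-fraction decomposition: 53/(112*(s + 5)) - 1/(24*(s + 1)) + 8/(21*(s - 2)) - 13/(16*(s - 3)).
Integrate each term: A/(s−a) contributes A·log|s−a|.

-13*log(s - 3)/16 + 8*log(s - 2)/21 - log(s + 1)/24 + 53*log(s + 5)/112 + C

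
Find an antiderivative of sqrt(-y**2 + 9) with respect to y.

y*sqrt(-y**2 + 9)/2 + 9*asin(y/3)/2 + C

Substitute y = 3·sin(θ), so dy = 3·cos(θ) dθ and the radical becomes sqrt(-y**2 + 9) = 3·cos(θ) by the Pythagorean identity.
Integrate the resulting trig expression in θ, then back-substitute θ = asin(y/3), sin(θ) = y/3, cos(θ) = sqrt(-y**2 + 9)/3 (absorbing any constant into C).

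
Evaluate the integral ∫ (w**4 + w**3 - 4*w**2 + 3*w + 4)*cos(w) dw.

w**4*sin(w) + w**3*sin(w) + 4*w**3*cos(w) - 16*w**2*sin(w) + 3*w**2*cos(w) - 3*w*sin(w) - 32*w*cos(w) + 36*sin(w) - 3*cos(w) + C

Use integration by parts with u = w**4 + w**3 - 4*w**2 + 3*w + 4, dv = cos(w) dw, so v = sin(w).
Apply parts 4 times (tabular method): alternate signs, differentiate u down to 0, integrate dv up.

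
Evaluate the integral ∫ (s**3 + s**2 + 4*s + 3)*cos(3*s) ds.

Use integration by parts with u = s**3 + s**2 + 4*s + 3, dv = cos(3*s) ds, so v = sin(3*s)/3.
Apply parts 3 times (tabular method): alternate signs, differentiate u down to 0, integrate dv up.

s**3*sin(3*s)/3 + s**2*sin(3*s)/3 + s**2*cos(3*s)/3 + 10*s*sin(3*s)/9 + 2*s*cos(3*s)/9 + 25*sin(3*s)/27 + 10*cos(3*s)/27 + C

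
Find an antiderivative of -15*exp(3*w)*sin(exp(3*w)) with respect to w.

5*cos(exp(3*w)) + C

Let u = exp(3*w), so du = (3*exp(3*w)) dw.
Rewriting, the integral becomes -5·∫ sin(u) du = -5·-cos(u).
Substituting back, u = exp(3*w).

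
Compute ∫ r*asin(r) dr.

r**2*asin(r)/2 + r*sqrt(-r**2 + 1)/4 - asin(r)/4 + C

Use integration by parts with u = arcsin(r), dv = r dr.
Then du = 1/sqrt(-r**2 + 1) dr.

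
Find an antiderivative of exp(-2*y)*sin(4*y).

Let I denote the integral. Integrate by parts with u = sin(4*y), dv = exp(-2*y) dy, so v = -exp(-2*y)/2: I = -exp(-2*y)*sin(4*y)/2 + 2·∫ exp(-2*y)*cos(4*y) dy.
Apply parts again with u = cos(4*y), dv = exp(-2*y) dy: ∫ exp(-2*y)*cos(4*y) dy = -exp(-2*y)*cos(4*y)/2 − 2·I. Substituting back brings back I: I = -exp(-2*y)*sin(4*y)/2 - exp(-2*y)*cos(4*y) − 4·I.
Solving for I: (1 + 4)·I equals the remaining terms, so I = (1/5)·(-exp(-2*y)*sin(4*y)/2 - exp(-2*y)*cos(4*y)).

-exp(-2*y)*sin(4*y)/10 - exp(-2*y)*cos(4*y)/5 + C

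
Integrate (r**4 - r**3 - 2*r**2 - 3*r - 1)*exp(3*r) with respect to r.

Use integration by parts with u = r**4 - r**3 - 2*r**2 - 3*r - 1, dv = exp(3*r) dr, so v = exp(3*r)/3.
Apply parts 4 times (tabular method): alternate signs, differentiate u down to 0, integrate dv up.

(27*r**4 - 63*r**3 + 9*r**2 - 87*r + 2)*exp(3*r)/81 + C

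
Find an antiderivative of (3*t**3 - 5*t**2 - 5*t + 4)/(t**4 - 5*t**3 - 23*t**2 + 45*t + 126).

251*log(t - 7)/120 - 5*log(t - 3)/24 - 2*log(t + 2)/3 + 107*log(t + 3)/60 + C

Factor the denominator: (t - 7)*(t - 3)*(t + 2)*(t + 3).
Partial-fraction decomposition: 107/(60*(t + 3)) - 2/(3*(t + 2)) - 5/(24*(t - 3)) + 251/(120*(t - 7)).
Integrate each term: A/(t−a) contributes A·log|t−a|.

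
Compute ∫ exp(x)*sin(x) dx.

Let I denote the integral. Integrate by parts with u = sin(x), dv = exp(x) dx, so v = exp(x): I = exp(x)*sin(x) − ∫ exp(x)*cos(x) dx.
Apply parts again with u = cos(x), dv = exp(x) dx: ∫ exp(x)*cos(x) dx = exp(x)*cos(x) + I. Substituting back brings back I: I = exp(x)*sin(x) - exp(x)*cos(x) − I.
Solving for I: (1 + 1)·I equals the remaining terms, so I = (1/2)·(exp(x)*sin(x) - exp(x)*cos(x)).

exp(x)*sin(x)/2 - exp(x)*cos(x)/2 + C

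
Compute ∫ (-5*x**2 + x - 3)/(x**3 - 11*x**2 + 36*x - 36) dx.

Factor the denominator: (x - 6)*(x - 3)*(x - 2).
Partial-fraction decomposition: -21/(4*(x - 2)) + 15/(x - 3) - 59/(4*(x - 6)).
Integrate each term: A/(x−a) contributes A·log|x−a|.

-59*log(x - 6)/4 + 15*log(x - 3) - 21*log(x - 2)/4 + C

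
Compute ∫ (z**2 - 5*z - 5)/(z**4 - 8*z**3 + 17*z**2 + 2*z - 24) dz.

Factor the denominator: (z - 4)*(z - 3)*(z - 2)*(z + 1).
Partial-fraction decomposition: -1/(60*(z + 1)) - 11/(6*(z - 2)) + 11/(4*(z - 3)) - 9/(10*(z - 4)).
Integrate each term: A/(z−a) contributes A·log|z−a|.

-9*log(z - 4)/10 + 11*log(z - 3)/4 - 11*log(z - 2)/6 - log(z + 1)/60 + C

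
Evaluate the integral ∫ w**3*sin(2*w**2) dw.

Let u = w², du = 2w dw; rewrite as (1/2)∫ u^1·sin(2u) du.
Now integrate by parts 1 time.

-w**2*cos(2*w**2)/4 + sin(2*w**2)/8 + C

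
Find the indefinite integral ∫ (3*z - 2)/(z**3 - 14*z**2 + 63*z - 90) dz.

Factor the denominator: (z - 6)*(z - 5)*(z - 3).
Partial-fraction decomposition: 7/(6*(z - 3)) - 13/(2*(z - 5)) + 16/(3*(z - 6)).
Integrate each term: A/(z−a) contributes A·log|z−a|.

16*log(z - 6)/3 - 13*log(z - 5)/2 + 7*log(z - 3)/6 + C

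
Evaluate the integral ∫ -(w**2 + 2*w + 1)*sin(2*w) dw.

Use integration by parts with u = w**2 + 2*w + 1, dv = -sin(2*w) dw, so v = cos(2*w)/2.
Apply parts 2 times (tabular method): alternate signs, differentiate u down to 0, integrate dv up.

w**2*cos(2*w)/2 - w*sin(2*w)/2 + w*cos(2*w) - sin(2*w)/2 + cos(2*w)/4 + C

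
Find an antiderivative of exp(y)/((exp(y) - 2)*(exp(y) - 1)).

Let u = e^y, du = e^y dy.
The integral becomes ∫ du/((u-2)(u-1)); decompose into partial fractions.

log(exp(y) - 2) - log(exp(y) - 1) + C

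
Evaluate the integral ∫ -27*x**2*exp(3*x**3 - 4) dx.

Let u = 3*x**3 - 4, so du = (9*x**2) dx.
Rewriting, the integral becomes -3·∫ e^u du = -3·e^u.
Substituting back, u = 3*x**3 - 4.

-3*exp(3*x**3 - 4) + C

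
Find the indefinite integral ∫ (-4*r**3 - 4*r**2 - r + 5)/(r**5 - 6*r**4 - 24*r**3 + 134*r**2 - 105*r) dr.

-log(r)/21 - 785*log(r - 7)/1008 + 71*log(r - 3)/96 - log(r - 1)/18 + 41*log(r + 5)/288 + C

Factor the denominator: r*(r - 7)*(r - 3)*(r - 1)*(r + 5).
Partial-fraction decomposition: 41/(288*(r + 5)) - 1/(18*(r - 1)) + 71/(96*(r - 3)) - 785/(1008*(r - 7)) - 1/(21*r).
Integrate each term: A/(r−a) contributes A·log|r−a|.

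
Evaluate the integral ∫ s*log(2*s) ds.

s**2*(log(s) + log(2))/2 - s**2/4 + C

Use integration by parts with u = log(2*s), dv = s ds.
Then du = 1/s ds and v = s**2/2.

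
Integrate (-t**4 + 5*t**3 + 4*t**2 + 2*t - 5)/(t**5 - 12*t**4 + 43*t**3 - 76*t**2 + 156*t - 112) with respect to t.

-481*log(t - 7)/954 - 131*log(t - 4)/180 + log(t - 1)/18 + 187*log(t**2 + 4)/2120 - 163*atan(t/2)/530 + C

Factor the denominator: (t - 7)*(t - 4)*(t - 1)*(t**2 + 4).
Partial-fraction decomposition: (187*t - 652)/(1060*(t**2 + 4)) + 1/(18*(t - 1)) - 131/(180*(t - 4)) - 481/(954*(t - 7)).
Integrate each term; A/(t−a) gives A·log|t−a|; the (Bt+D)/(t²+p²) term gives a log and an atan.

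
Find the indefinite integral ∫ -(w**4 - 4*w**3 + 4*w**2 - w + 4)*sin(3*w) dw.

w**4*cos(3*w)/3 - 4*w**3*sin(3*w)/9 - 4*w**3*cos(3*w)/3 + 4*w**2*sin(3*w)/3 + 8*w**2*cos(3*w)/9 - 16*w*sin(3*w)/27 + 5*w*cos(3*w)/9 - 5*sin(3*w)/27 + 92*cos(3*w)/81 + C

Use integration by parts with u = w**4 - 4*w**3 + 4*w**2 - w + 4, dv = -sin(3*w) dw, so v = cos(3*w)/3.
Apply parts 4 times (tabular method): alternate signs, differentiate u down to 0, integrate dv up.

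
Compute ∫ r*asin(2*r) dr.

r**2*asin(2*r)/2 + r*sqrt(-4*r**2 + 1)/8 - asin(2*r)/16 + C

Use integration by parts with u = arcsin(2*r), dv = r dr.
Then du = 2/sqrt(-4*r**2 + 1) dr.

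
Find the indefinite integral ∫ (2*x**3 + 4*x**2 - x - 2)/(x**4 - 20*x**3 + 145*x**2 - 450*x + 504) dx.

291*log(x - 7)/4 - 284*log(x - 6)/3 + 31*log(x - 4) - 85*log(x - 3)/12 + C

Factor the denominator: (x - 7)*(x - 6)*(x - 4)*(x - 3).
Partial-fraction decomposition: -85/(12*(x - 3)) + 31/(x - 4) - 284/(3*(x - 6)) + 291/(4*(x - 7)).
Integrate each term: A/(x−a) contributes A·log|x−a|.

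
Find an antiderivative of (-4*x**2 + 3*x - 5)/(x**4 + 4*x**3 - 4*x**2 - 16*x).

Factor the denominator: x*(x - 2)*(x + 2)*(x + 4).
Partial-fraction decomposition: 27/(16*(x + 4)) - 27/(16*(x + 2)) - 5/(16*(x - 2)) + 5/(16*x).
Integrate each term: A/(x−a) contributes A·log|x−a|.

5*log(x)/16 - 5*log(x - 2)/16 - 27*log(x + 2)/16 + 27*log(x + 4)/16 + C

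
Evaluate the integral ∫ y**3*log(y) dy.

Use integration by parts with u = log(y), dv = y**3 dy.
Then du = 1/y dy and v = y**4/4.

y**4*log(y)/4 - y**4/16 + C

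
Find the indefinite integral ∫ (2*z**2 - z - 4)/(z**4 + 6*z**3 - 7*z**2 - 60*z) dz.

log(z)/15 + 11*log(z - 3)/168 + 8*log(z + 4)/7 - 51*log(z + 5)/40 + C

Factor the denominator: z*(z - 3)*(z + 4)*(z + 5).
Partial-fraction decomposition: -51/(40*(z + 5)) + 8/(7*(z + 4)) + 11/(168*(z - 3)) + 1/(15*z).
Integrate each term: A/(z−a) contributes A·log|z−a|.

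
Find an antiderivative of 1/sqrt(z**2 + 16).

log(z + sqrt(z**2 + 16)) + C

Substitute z = 4·tan(θ), so dz = 4·sec(θ)^2 dθ and the radical becomes sqrt(z**2 + 16) = 4·sec(θ) by the Pythagorean identity.
Integrate the resulting trig expression in θ, then back-substitute tan(θ) = z/4, sec(θ) = sqrt(z**2 + 16)/4 (absorbing any constant into C).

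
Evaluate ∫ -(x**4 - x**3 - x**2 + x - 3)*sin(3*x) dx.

Use integration by parts with u = x**4 - x**3 - x**2 + x - 3, dv = -sin(3*x) dx, so v = cos(3*x)/3.
Apply parts 4 times (tabular method): alternate signs, differentiate u down to 0, integrate dv up.

x**4*cos(3*x)/3 - 4*x**3*sin(3*x)/9 - x**3*cos(3*x)/3 + x**2*sin(3*x)/3 - 7*x**2*cos(3*x)/9 + 14*x*sin(3*x)/27 + 5*x*cos(3*x)/9 - 5*sin(3*x)/27 - 67*cos(3*x)/81 + C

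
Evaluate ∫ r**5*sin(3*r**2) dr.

-r**4*cos(3*r**2)/6 + r**2*sin(3*r**2)/9 + cos(3*r**2)/27 + C

Let u = r², du = 2r dr; rewrite as (1/2)∫ u^2·sin(3u) du.
Now integrate by parts 2 times.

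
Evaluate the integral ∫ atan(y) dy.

y*atan(y) - log(y**2 + 1)/2 + C

Use integration by parts with u = arctan(y), dv = dy.
Then du = 1/(y**2 + 1) dy.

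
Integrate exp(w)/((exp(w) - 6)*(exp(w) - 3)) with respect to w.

log(exp(w) - 6)/3 - log(exp(w) - 3)/3 + C

Let u = e^w, du = e^w dw.
The integral becomes ∫ du/((u-3)(u-6)); decompose into partial fractions.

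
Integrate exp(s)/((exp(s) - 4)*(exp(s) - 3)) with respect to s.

log(exp(s) - 4) - log(exp(s) - 3) + C

Let u = e^s, du = e^s ds.
The integral becomes ∫ du/((u-3)(u-4)); decompose into partial fractions.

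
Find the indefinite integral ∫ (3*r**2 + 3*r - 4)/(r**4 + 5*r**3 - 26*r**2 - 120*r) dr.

log(r)/30 + 86*log(r - 5)/495 + 4*log(r + 4)/9 - 43*log(r + 6)/66 + C

Factor the denominator: r*(r - 5)*(r + 4)*(r + 6).
Partial-fraction decomposition: -43/(66*(r + 6)) + 4/(9*(r + 4)) + 86/(495*(r - 5)) + 1/(30*r).
Integrate each term: A/(r−a) contributes A·log|r−a|.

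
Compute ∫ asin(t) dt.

t*asin(t) + sqrt(-t**2 + 1) + C

Use integration by parts with u = arcsin(t), dv = dt.
Then du = 1/sqrt(-t**2 + 1) dt.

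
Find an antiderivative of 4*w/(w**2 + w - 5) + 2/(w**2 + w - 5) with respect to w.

2*log(w**2 + w - 5) + C

Let u = w**2 + w - 5, so du = (2*w + 1) dw.
Rewriting, the integral becomes 2·∫ 1/u du = 2·log(u).
Substituting back, u = w**2 + w - 5.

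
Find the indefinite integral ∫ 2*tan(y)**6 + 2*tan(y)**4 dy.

2*tan(y)**5/5 + C

Let u = tan(y), so du = (tan(y)**2 + 1) dy.
Rewriting, the integral becomes 2·∫ u^4 du = 2·u^5/5.
Substituting back, u = tan(y).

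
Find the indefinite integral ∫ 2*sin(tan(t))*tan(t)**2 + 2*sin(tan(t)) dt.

Let u = tan(t), so du = (tan(t)**2 + 1) dt.
Rewriting, the integral becomes 2·∫ sin(u) du = 2·-cos(u).
Substituting back, u = tan(t).

-2*cos(tan(t)) + C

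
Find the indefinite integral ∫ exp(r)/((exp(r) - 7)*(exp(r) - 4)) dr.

Let u = e^r, du = e^r dr.
The integral becomes ∫ du/((u-7)(u-4)); decompose into partial fractions.

log(exp(r) - 7)/3 - log(exp(r) - 4)/3 + C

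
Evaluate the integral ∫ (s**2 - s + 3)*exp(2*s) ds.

Use integration by parts with u = s**2 - s + 3, dv = exp(2*s) ds, so v = exp(2*s)/2.
Apply parts 2 times (tabular method): alternate signs, differentiate u down to 0, integrate dv up.

(s**2 - 2*s + 4)*exp(2*s)/2 + C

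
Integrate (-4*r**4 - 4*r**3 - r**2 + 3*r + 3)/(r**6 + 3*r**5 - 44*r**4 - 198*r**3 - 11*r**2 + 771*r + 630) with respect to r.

-3667*log(r - 7)/16000 + 13*log(r - 2)/375 - log(r + 1)/384 - 2637*log(r + 3)/2000 + 97*log(r + 5)/64 - 231/(200*r + 600) + C

Factor the denominator: (r - 7)*(r - 2)*(r + 1)*(r + 3)**2*(r + 5).
Partial-fraction decomposition: 97/(64*(r + 5)) - 2637/(2000*(r + 3)) + 231/(200*(r + 3)**2) - 1/(384*(r + 1)) + 13/(375*(r - 2)) - 3667/(16000*(r - 7)).
Integrate each term; A/(r−a) gives A·log|r−a|; A/(r−a)² gives −A/(r−a).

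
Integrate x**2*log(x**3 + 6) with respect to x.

x**3*log(x**3 + 6)/3 - x**3/3 + 2*log(x**3 + 6) + C

Let u = x**3 + 6, so du = (3*x**2) dx.
The integral becomes (1/3)·∫ log(u) du; integrate by parts with u′=log(u), dv′=du.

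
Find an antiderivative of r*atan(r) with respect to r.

r**2*atan(r)/2 - r/2 + atan(r)/2 + C

Use integration by parts with u = arctan(r), dv = r dr.
Then du = 1/(r**2 + 1) dr.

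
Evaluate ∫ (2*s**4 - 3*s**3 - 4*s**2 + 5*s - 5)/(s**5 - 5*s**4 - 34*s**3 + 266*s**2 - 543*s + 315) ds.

Factor the denominator: (s - 5)*(s - 3)**2*(s - 1)*(s + 7).
Partial-fraction decomposition: 373/(640*(s + 7)) + 5/(128*(s - 1)) - 221/(80*(s - 3)) - 11/(8*(s - 3)**2) + 265/(64*(s - 5)).
Integrate each term; A/(s−a) gives A·log|s−a|; A/(s−a)² gives −A/(s−a).

265*log(s - 5)/64 - 221*log(s - 3)/80 + 5*log(s - 1)/128 + 373*log(s + 7)/640 + 11/(8*s - 24) + C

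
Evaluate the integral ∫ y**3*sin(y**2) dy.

-y**2*cos(y**2)/2 + sin(y**2)/2 + C

Let u = y², du = 2y dy; rewrite as (1/2)∫ u^1·sin(1u) du.
Now integrate by parts 1 time.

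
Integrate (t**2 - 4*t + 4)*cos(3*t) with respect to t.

t**2*sin(3*t)/3 - 4*t*sin(3*t)/3 + 2*t*cos(3*t)/9 + 34*sin(3*t)/27 - 4*cos(3*t)/9 + C

Use integration by parts with u = t**2 - 4*t + 4, dv = cos(3*t) dt, so v = sin(3*t)/3.
Apply parts 2 times (tabular method): alternate signs, differentiate u down to 0, integrate dv up.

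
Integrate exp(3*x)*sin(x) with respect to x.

3*exp(3*x)*sin(x)/10 - exp(3*x)*cos(x)/10 + C

Let I denote the integral. Integrate by parts with u = sin(x), dv = exp(3*x) dx, so v = exp(3*x)/3: I = exp(3*x)*sin(x)/3 − (1/3)·∫ exp(3*x)*cos(x) dx.
Apply parts again with u = cos(x), dv = exp(3*x) dx: ∫ exp(3*x)*cos(x) dx = exp(3*x)*cos(x)/3 + (1/3)·I. Substituting back brings back I: I = exp(3*x)*sin(x)/3 - exp(3*x)*cos(x)/9 − (1/9)·I.
Solving for I: (1 + 1/9)·I equals the remaining terms, so I = (9/10)·(exp(3*x)*sin(x)/3 - exp(3*x)*cos(x)/9).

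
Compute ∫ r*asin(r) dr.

r**2*asin(r)/2 + r*sqrt(-r**2 + 1)/4 - asin(r)/4 + C

Use integration by parts with u = arcsin(r), dv = r dr.
Then du = 1/sqrt(-r**2 + 1) dr.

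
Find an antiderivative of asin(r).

r*asin(r) + sqrt(-r**2 + 1) + C

Use integration by parts with u = arcsin(r), dv = dr.
Then du = 1/sqrt(-r**2 + 1) dr.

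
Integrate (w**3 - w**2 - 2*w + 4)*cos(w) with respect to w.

w**3*sin(w) - w**2*sin(w) + 3*w**2*cos(w) - 8*w*sin(w) - 2*w*cos(w) + 6*sin(w) - 8*cos(w) + C

Use integration by parts with u = w**3 - w**2 - 2*w + 4, dv = cos(w) dw, so v = sin(w).
Apply parts 3 times (tabular method): alternate signs, differentiate u down to 0, integrate dv up.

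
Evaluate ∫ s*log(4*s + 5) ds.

Use integration by parts with u = log(4*s + 5), dv = s ds.
Then du = 4/(4*s + 5) ds and v = s**2/2.

s**2*log(4*s + 5)/2 - s**2/4 + 5*s/8 - 25*log(4*s + 5)/32 + C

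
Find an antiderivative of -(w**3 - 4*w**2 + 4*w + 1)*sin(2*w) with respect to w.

w**3*cos(2*w)/2 - 3*w**2*sin(2*w)/4 - 2*w**2*cos(2*w) + 2*w*sin(2*w) + 5*w*cos(2*w)/4 - 5*sin(2*w)/8 + 3*cos(2*w)/2 + C

Use integration by parts with u = w**3 - 4*w**2 + 4*w + 1, dv = -sin(2*w) dw, so v = cos(2*w)/2.
Apply parts 3 times (tabular method): alternate signs, differentiate u down to 0, integrate dv up.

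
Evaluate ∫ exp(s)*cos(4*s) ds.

4*exp(s)*sin(4*s)/17 + exp(s)*cos(4*s)/17 + C

Let I denote the integral. Integrate by parts with u = cos(4*s), dv = exp(s) ds, so v = exp(s): I = exp(s)*cos(4*s) + 4·∫ exp(s)*sin(4*s) ds.
Apply parts again with u = sin(4*s), dv = exp(s) ds: ∫ exp(s)*sin(4*s) ds = exp(s)*sin(4*s) − 4·I. Substituting back brings back I: I = 4*exp(s)*sin(4*s) + exp(s)*cos(4*s) − 16·I.
Solving for I: (1 + 16)·I equals the remaining terms, so I = (1/17)·(4*exp(s)*sin(4*s) + exp(s)*cos(4*s)).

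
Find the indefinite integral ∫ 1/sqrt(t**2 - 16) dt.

log(t + sqrt(t**2 - 16)) + C

Substitute t = 4·sec(θ), so dt = 4·sec(θ)*tan(θ) dθ and the radical becomes sqrt(t**2 - 16) = 4·tan(θ) by the Pythagorean identity.
Integrate the resulting trig expression in θ, then back-substitute sec(θ) = t/4, tan(θ) = sqrt(t**2 - 16)/4 (absorbing any constant into C).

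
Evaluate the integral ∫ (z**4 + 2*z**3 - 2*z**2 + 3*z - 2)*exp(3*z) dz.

Use integration by parts with u = z**4 + 2*z**3 - 2*z**2 + 3*z - 2, dv = exp(3*z) dz, so v = exp(3*z)/3.
Apply parts 4 times (tabular method): alternate signs, differentiate u down to 0, integrate dv up.

(27*z**4 + 18*z**3 - 72*z**2 + 129*z - 97)*exp(3*z)/81 + C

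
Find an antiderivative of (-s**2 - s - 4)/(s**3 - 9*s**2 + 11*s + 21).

Factor the denominator: (s - 7)*(s - 3)*(s + 1).
Partial-fraction decomposition: -1/(8*(s + 1)) + 1/(s - 3) - 15/(8*(s - 7)).
Integrate each term: A/(s−a) contributes A·log|s−a|.

-15*log(s - 7)/8 + log(s - 3) - log(s + 1)/8 + C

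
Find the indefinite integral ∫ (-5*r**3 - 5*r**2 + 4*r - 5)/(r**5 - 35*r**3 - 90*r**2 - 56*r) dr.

Factor the denominator: r*(r - 7)*(r + 1)*(r + 2)*(r + 4).
Partial-fraction decomposition: 73/(88*(r + 4)) - 7/(36*(r + 2)) - 3/(8*(r + 1)) - 1937/(5544*(r - 7)) + 5/(56*r).
Integrate each term: A/(r−a) contributes A·log|r−a|.

5*log(r)/56 - 1937*log(r - 7)/5544 - 3*log(r + 1)/8 - 7*log(r + 2)/36 + 73*log(r + 4)/88 + C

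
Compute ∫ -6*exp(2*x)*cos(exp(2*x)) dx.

Let u = exp(2*x), so du = (2*exp(2*x)) dx.
Rewriting, the integral becomes -3·∫ cos(u) du = -3·sin(u).
Substituting back, u = exp(2*x).

-3*sin(exp(2*x)) + C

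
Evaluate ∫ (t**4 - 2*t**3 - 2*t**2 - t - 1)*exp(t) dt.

(t**4 - 6*t**3 + 16*t**2 - 33*t + 32)*exp(t) + C

Use integration by parts with u = t**4 - 2*t**3 - 2*t**2 - t - 1, dv = exp(t) dt, so v = exp(t).
Apply parts 4 times (tabular method): alternate signs, differentiate u down to 0, integrate dv up.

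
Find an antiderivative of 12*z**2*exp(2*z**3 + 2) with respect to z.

Let u = 2*z**3 + 2, so du = (6*z**2) dz.
Rewriting, the integral becomes 2·∫ e^u du = 2·e^u.
Substituting back, u = 2*z**3 + 2.

2*exp(2*z**3 + 2) + C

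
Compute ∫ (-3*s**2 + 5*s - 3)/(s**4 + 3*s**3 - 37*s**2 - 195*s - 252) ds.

-23*log(s - 7)/220 - 127*log(s + 3)/20 + 71*log(s + 4)/11 - 9/(2*s + 6) + C

Factor the denominator: (s - 7)*(s + 3)**2*(s + 4).
Partial-fraction decomposition: 71/(11*(s + 4)) - 127/(20*(s + 3)) + 9/(2*(s + 3)**2) - 23/(220*(s - 7)).
Integrate each term; A/(s−a) gives A·log|s−a|; A/(s−a)² gives −A/(s−a).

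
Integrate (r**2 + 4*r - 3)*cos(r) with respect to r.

Use integration by parts with u = r**2 + 4*r - 3, dv = cos(r) dr, so v = sin(r).
Apply parts 2 times (tabular method): alternate signs, differentiate u down to 0, integrate dv up.

r**2*sin(r) + 4*r*sin(r) + 2*r*cos(r) - 5*sin(r) + 4*cos(r) + C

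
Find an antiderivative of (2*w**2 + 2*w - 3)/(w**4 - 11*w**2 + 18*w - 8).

3*log(w - 2)/2 - 34*log(w - 1)/25 - 7*log(w + 4)/50 + 1/(5*w - 5) + C

Factor the denominator: (w - 2)*(w - 1)**2*(w + 4).
Partial-fraction decomposition: -7/(50*(w + 4)) - 34/(25*(w - 1)) - 1/(5*(w - 1)**2) + 3/(2*(w - 2)).
Integrate each term; A/(w−a) gives A·log|w−a|; A/(w−a)² gives −A/(w−a).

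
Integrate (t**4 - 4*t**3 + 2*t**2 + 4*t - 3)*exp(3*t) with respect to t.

(27*t**4 - 144*t**3 + 198*t**2 - 24*t - 73)*exp(3*t)/81 + C

Use integration by parts with u = t**4 - 4*t**3 + 2*t**2 + 4*t - 3, dv = exp(3*t) dt, so v = exp(3*t)/3.
Apply parts 4 times (tabular method): alternate signs, differentiate u down to 0, integrate dv up.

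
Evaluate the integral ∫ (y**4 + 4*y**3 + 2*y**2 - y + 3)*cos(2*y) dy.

y**4*sin(2*y)/2 + 2*y**3*sin(2*y) + y**3*cos(2*y) - y**2*sin(2*y)/2 + 3*y**2*cos(2*y) - 7*y*sin(2*y)/2 - y*cos(2*y)/2 + 7*sin(2*y)/4 - 7*cos(2*y)/4 + C

Use integration by parts with u = y**4 + 4*y**3 + 2*y**2 - y + 3, dv = cos(2*y) dy, so v = sin(2*y)/2.
Apply parts 4 times (tabular method): alternate signs, differentiate u down to 0, integrate dv up.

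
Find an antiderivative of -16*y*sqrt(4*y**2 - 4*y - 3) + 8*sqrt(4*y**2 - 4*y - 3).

-4*(4*y**2 - 4*y - 3)**(3/2)/3 + C

Let u = 4*y**2 - 4*y - 3, so du = (8*y - 4) dy.
Rewriting, the integral becomes -2·∫ √u du = -2·(2/3)u^(3/2).
Substituting back, u = 4*y**2 - 4*y - 3.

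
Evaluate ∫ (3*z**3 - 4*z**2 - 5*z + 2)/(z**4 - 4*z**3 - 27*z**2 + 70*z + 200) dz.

116*log(z - 5)/63 - 2*log(z + 2)/7 + 13*log(z + 4)/9 - 4/(z - 5) + C

Factor the denominator: (z - 5)**2*(z + 2)*(z + 4).
Partial-fraction decomposition: 13/(9*(z + 4)) - 2/(7*(z + 2)) + 116/(63*(z - 5)) + 4/(z - 5)**2.
Integrate each term; A/(z−a) gives A·log|z−a|; A/(z−a)² gives −A/(z−a).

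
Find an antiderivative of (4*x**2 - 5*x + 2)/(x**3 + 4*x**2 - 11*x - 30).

23*log(x - 3)/40 - 28*log(x + 2)/15 + 127*log(x + 5)/24 + C

Factor the denominator: (x - 3)*(x + 2)*(x + 5).
Partial-fraction decomposition: 127/(24*(x + 5)) - 28/(15*(x + 2)) + 23/(40*(x - 3)).
Integrate each term: A/(x−a) contributes A·log|x−a|.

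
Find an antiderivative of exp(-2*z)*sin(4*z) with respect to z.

Let I denote the integral. Integrate by parts with u = sin(4*z), dv = exp(-2*z) dz, so v = -exp(-2*z)/2: I = -exp(-2*z)*sin(4*z)/2 + 2·∫ exp(-2*z)*cos(4*z) dz.
Apply parts again with u = cos(4*z), dv = exp(-2*z) dz: ∫ exp(-2*z)*cos(4*z) dz = -exp(-2*z)*cos(4*z)/2 − 2·I. Substituting back brings back I: I = -exp(-2*z)*sin(4*z)/2 - exp(-2*z)*cos(4*z) − 4·I.
Solving for I: (1 + 4)·I equals the remaining terms, so I = (1/5)·(-exp(-2*z)*sin(4*z)/2 - exp(-2*z)*cos(4*z)).

-exp(-2*z)*sin(4*z)/10 - exp(-2*z)*cos(4*z)/5 + C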